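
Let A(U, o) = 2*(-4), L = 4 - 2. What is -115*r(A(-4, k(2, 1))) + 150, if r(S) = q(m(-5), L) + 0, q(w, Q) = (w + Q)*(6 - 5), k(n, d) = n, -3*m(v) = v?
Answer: -815/3 ≈ -271.67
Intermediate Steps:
L = 2
m(v) = -v/3
q(w, Q) = Q + w (q(w, Q) = (Q + w)*1 = Q + w)
A(U, o) = -8
r(S) = 11/3 (r(S) = (2 - ⅓*(-5)) + 0 = (2 + 5/3) + 0 = 11/3 + 0 = 11/3)
-115*r(A(-4, k(2, 1))) + 150 = -115*11/3 + 150 = -1265/3 + 150 = -815/3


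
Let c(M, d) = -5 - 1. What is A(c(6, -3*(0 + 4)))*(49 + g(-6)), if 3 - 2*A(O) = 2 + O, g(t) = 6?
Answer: 385/2 ≈ 192.50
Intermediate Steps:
c(M, d) = -6
A(O) = ½ - O/2 (A(O) = 3/2 - (2 + O)/2 = 3/2 + (-1 - O/2) = ½ - O/2)
A(c(6, -3*(0 + 4)))*(49 + g(-6)) = (½ - ½*(-6))*(49 + 6) = (½ + 3)*55 = (7/2)*55 = 385/2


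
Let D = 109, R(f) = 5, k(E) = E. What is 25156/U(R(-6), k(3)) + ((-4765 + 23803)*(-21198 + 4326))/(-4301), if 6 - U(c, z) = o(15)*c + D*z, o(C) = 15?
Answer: 2888423225/38709 ≈ 74619.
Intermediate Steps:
U(c, z) = 6 - 109*z - 15*c (U(c, z) = 6 - (15*c + 109*z) = 6 + (-109*z - 15*c) = 6 - 109*z - 15*c)
25156/U(R(-6), k(3)) + ((-4765 + 23803)*(-21198 + 4326))/(-4301) = 25156/(6 - 109*3 - 15*5) + ((-4765 + 23803)*(-21198 + 4326))/(-4301) = 25156/(6 - 327 - 75) + (19038*(-16872))*(-1/4301) = 25156/(-396) - 321209136*(-1/4301) = 25156*(-1/396) + 321209136/4301 = -6289/99 + 321209136/4301 = 2888423225/38709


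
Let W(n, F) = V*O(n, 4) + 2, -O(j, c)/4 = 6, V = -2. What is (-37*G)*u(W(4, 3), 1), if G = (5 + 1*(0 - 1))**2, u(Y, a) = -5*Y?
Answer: 148000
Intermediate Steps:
O(j, c) = -24 (O(j, c) = -4*6 = -24)
W(n, F) = 50 (W(n, F) = -2*(-24) + 2 = 48 + 2 = 50)
G = 16 (G = (5 + 1*(-1))**2 = (5 - 1)**2 = 4**2 = 16)
(-37*G)*u(W(4, 3), 1) = (-37*16)*(-5*50) = -592*(-250) = 148000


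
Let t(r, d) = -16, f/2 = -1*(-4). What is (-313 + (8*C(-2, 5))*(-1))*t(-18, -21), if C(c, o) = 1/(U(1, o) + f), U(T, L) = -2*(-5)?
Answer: 45136/9 ≈ 5015.1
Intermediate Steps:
U(T, L) = 10
f = 8 (f = 2*(-1*(-4)) = 2*4 = 8)
C(c, o) = 1/18 (C(c, o) = 1/(10 + 8) = 1/18)
(-313 + (8*C(-2, 5))*(-1))*t(-18, -21) = (-313 + (8*(1/18))*(-1))*(-16) = (-313 + (4/9)*(-1))*(-16) = (-313 - 4/9)*(-16) = -2821/9*(-16) = 45136/9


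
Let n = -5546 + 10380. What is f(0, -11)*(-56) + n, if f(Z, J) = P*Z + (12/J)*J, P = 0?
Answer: 4162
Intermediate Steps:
f(Z, J) = 12 (f(Z, J) = 0*Z + (12/J)*J = 0 + 12 = 12)
n = 4834
f(0, -11)*(-56) + n = 12*(-56) + 4834 = -672 + 4834 = 4162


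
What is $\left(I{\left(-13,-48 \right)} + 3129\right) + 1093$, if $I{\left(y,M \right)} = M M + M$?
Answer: $6478$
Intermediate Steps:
$I{\left(y,M \right)} = M + M^{2}$ ($I{\left(y,M \right)} = M^{2} + M = M + M^{2}$)
$\left(I{\left(-13,-48 \right)} + 3129\right) + 1093 = \left(- 48 \left(1 - 48\right) + 3129\right) + 1093 = \left(\left(-48\right) \left(-47\right) + 3129\right) + 1093 = \left(2256 + 3129\right) + 1093 = 5385 + 1093 = 6478$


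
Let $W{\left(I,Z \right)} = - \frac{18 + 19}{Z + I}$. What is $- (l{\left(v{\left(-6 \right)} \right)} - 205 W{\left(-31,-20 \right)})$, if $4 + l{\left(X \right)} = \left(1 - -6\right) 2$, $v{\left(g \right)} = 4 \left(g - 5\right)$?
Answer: $\frac{7075}{51} \approx 138.73$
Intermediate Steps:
$W{\left(I,Z \right)} = - \frac{37}{I + Z}$
$v{\left(g \right)} = -20 + 4 g$ ($v{\left(g \right)} = 4 \left(-5 + g\right) = -20 + 4 g$)
$l{\left(X \right)} = 10$ ($l{\left(X \right)} = -4 + \left(1 - -6\right) 2 = -4 + \left(1 + 6\right) 2 = -4 + 7 \cdot 2 = -4 + 14 = 10$)
$- (l{\left(v{\left(-6 \right)} \right)} - 205 W{\left(-31,-20 \right)}) = - (10 - 205 \left(- \frac{37}{-31 - 20}\right)) = - (10 - 205 \left(- \frac{37}{-51}\right)) = - (10 - 205 \left(\left(-37\right) \left(- \frac{1}{51}\right)\right)) = - (10 - \frac{7585}{51}) = \left(-1\right) \left(- \frac{7075}{51}\right) = \frac{7075}{51}$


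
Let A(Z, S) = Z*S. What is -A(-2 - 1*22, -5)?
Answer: -120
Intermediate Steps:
A(Z, S) = S*Z
-A(-2 - 1*22, -5) = -(-5)*(-2 - 1*22) = -(-5)*(-2 - 22) = -(-5)*(-24) = -1*120 = -120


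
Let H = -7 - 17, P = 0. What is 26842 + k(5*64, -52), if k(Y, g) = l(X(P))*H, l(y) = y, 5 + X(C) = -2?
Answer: 27010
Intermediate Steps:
X(C) = -7 (X(C) = -5 - 2 = -7)
H = -24
k(Y, g) = 168 (k(Y, g) = -7*(-24) = 168)
26842 + k(5*64, -52) = 26842 + 168 = 27010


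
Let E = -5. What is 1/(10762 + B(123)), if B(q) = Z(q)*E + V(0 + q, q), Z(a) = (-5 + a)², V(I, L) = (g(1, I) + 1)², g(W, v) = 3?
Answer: -1/58842 ≈ -1.6995e-5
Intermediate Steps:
V(I, L) = 16 (V(I, L) = (3 + 1)² = 4² = 16)
B(q) = 16 - 5*(-5 + q)² (B(q) = (-5 + q)²*(-5) + 16 = -5*(-5 + q)² + 16 = 16 - 5*(-5 + q)²)
1/(10762 + B(123)) = 1/(10762 + (16 - 5*(-5 + 123)²)) = 1/(10762 + (16 - 5*118²)) = 1/(10762 + (16 - 5*13924)) = 1/(10762 + (16 - 69620)) = 1/(10762 - 69604) = 1/(-58842) = -1/58842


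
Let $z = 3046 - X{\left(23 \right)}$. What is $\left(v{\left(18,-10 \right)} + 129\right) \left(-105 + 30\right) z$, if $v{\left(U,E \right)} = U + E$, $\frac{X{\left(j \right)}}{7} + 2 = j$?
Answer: $-29787225$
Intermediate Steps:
$X{\left(j \right)} = -14 + 7 j$
$v{\left(U,E \right)} = E + U$
$z = 2899$ ($z = 3046 - \left(-14 + 7 \cdot 23\right) = 3046 - \left(-14 + 161\right) = 3046 - 147 = 2899$)
$\left(v{\left(18,-10 \right)} + 129\right) \left(-105 + 30\right) z = \left(\left(-10 + 18\right) + 129\right) \left(-105 + 30\right) 2899 = \left(8 + 129\right) \left(-75\right) 2899 = 137 \left(-75\right) 2899 = \left(-10275\right) 2899 = -29787225$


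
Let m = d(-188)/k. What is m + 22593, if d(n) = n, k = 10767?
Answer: 243258643/10767 ≈ 22593.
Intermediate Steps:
m = -188/10767 ≈ -0.017461
m + 22593 = -188/10767 + 22593 = 243258643/10767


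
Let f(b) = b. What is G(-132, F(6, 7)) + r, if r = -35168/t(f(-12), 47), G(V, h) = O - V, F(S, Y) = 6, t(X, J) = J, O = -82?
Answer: -32818/47 ≈ -698.25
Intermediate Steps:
G(V, h) = -82 - V
r = -35168/47 ≈ -748.25
G(-132, F(6, 7)) + r = (-82 - 1*(-132)) - 35168/47 = (-82 + 132) - 35168/47 = 50 - 35168/47 = -32818/47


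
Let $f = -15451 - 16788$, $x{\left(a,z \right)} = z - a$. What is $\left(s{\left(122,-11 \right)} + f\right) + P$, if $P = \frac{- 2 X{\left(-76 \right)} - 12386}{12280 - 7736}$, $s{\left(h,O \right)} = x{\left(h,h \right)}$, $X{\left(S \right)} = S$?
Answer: $- \frac{73253125}{2272} \approx -32242.0$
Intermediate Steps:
$s{\left(h,O \right)} = 0$ ($s{\left(h,O \right)} = h - h = 0$)
$f = -32239$
$P = - \frac{6117}{2272}$ ($P = \frac{\left(-2\right) \left(-76\right) - 12386}{12280 - 7736} = \frac{152 - 12386}{4544} = \left(-12234\right) \frac{1}{4544} = - \frac{6117}{2272} \approx -2.6923$)
$\left(s{\left(122,-11 \right)} + f\right) + P = \left(0 - 32239\right) - \frac{6117}{2272} = -32239 - \frac{6117}{2272} = - \frac{73253125}{2272}$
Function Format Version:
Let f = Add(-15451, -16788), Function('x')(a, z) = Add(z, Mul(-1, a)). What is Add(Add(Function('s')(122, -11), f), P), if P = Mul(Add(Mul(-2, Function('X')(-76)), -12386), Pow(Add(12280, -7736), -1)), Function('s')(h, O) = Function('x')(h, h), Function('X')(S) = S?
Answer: Rational(-73253125, 2272) ≈ -32242.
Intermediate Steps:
Function('s')(h, O) = 0 (Function('s')(h, O) = Add(h, Mul(-1, h)) = 0)
f = -32239
P = Rational(-6117, 2272) (P = Mul(Add(Mul(-2, -76), -12386), Pow(Add(12280, -7736), -1)) = Mul(Add(152, -12386), Pow(4544, -1)) = Mul(-12234, Rational(1, 4544)) = Rational(-6117, 2272) ≈ -2.6923)
Add(Add(Function('s')(122, -11), f), P) = Add(Add(0, -32239), Rational(-6117, 2272)) = Add(-32239, Rational(-6117, 2272)) = Rational(-73253125, 2272)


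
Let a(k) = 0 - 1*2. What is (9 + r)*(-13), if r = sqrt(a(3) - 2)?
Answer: -117 - 26*I ≈ -117.0 - 26.0*I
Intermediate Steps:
a(k) = -2 (a(k) = 0 - 2 = -2)
r = 2*I (r = sqrt(-2 - 2) = sqrt(-4) = 2*I ≈ 2.0*I)
(9 + r)*(-13) = (9 + 2*I)*(-13) = -117 - 26*I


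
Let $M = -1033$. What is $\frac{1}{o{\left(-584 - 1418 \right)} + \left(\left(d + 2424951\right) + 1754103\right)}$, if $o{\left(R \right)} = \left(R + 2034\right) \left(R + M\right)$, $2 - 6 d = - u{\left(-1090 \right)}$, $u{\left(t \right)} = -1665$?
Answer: $\frac{6}{24489941} \approx 2.45 \cdot 10^{-7}$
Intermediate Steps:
$d = - \frac{1663}{6}$ ($d = \frac{1}{3} - \frac{\left(-1\right) \left(-1665\right)}{6} = \frac{1}{3} - \frac{555}{2} = - \frac{1663}{6} \approx -277.17$)
$o{\left(R \right)} = \left(-1033 + R\right) \left(2034 + R\right)$ ($o{\left(R \right)} = \left(R + 2034\right) \left(R - 1033\right) = \left(2034 + R\right) \left(-1033 + R\right) = \left(-1033 + R\right) \left(2034 + R\right)$)
$\frac{1}{o{\left(-584 - 1418 \right)} + \left(\left(d + 2424951\right) + 1754103\right)} = \frac{1}{\left(-2101122 + \left(-584 - 1418\right)^{2} + 1001 \left(-584 - 1418\right)\right) + \left(\left(- \frac{1663}{6} + 2424951\right) + 1754103\right)} = \frac{1}{\left(-2101122 + \left(-2002\right)^{2} + 1001 \left(-2002\right)\right) + \left(\frac{14548043}{6} + 1754103\right)} = \frac{1}{\left(-2101122 + 4008004 - 2004002\right) + \frac{25072661}{6}} = \frac{1}{-97120 + \frac{25072661}{6}} = \frac{1}{\frac{24489941}{6}} = \frac{6}{24489941}$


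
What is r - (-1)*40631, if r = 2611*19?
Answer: 90240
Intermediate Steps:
r = 49609
r - (-1)*40631 = 49609 - (-1)*40631 = 49609 - 1*(-40631) = 49609 + 40631 = 90240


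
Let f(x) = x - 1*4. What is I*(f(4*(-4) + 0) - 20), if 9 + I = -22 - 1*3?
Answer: 1360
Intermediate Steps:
f(x) = -4 + x (f(x) = x - 4 = -4 + x)
I = -34 (I = -9 + (-22 - 1*3) = -9 + (-22 - 3) = -9 - 25 = -34)
I*(f(4*(-4) + 0) - 20) = -34*((-4 + (4*(-4) + 0)) - 20) = -34*((-4 + (-16 + 0)) - 20) = -34*((-4 - 16) - 20) = -34*(-20 - 20) = -34*(-40) = 1360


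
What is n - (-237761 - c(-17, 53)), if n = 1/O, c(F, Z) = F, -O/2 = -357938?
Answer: 170195223745/715876 ≈ 2.3774e+5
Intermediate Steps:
O = 715876 (O = -2*(-357938) = 715876)
n = 1/715876 ≈ 1.3969e-6
n - (-237761 - c(-17, 53)) = 1/715876 - (-237761 - 1*(-17)) = 1/715876 - (-237761 + 17) = 1/715876 - 1*(-237744) = 1/715876 + 237744 = 170195223745/715876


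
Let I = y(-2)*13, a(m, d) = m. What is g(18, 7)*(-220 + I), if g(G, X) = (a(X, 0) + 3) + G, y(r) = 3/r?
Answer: -6706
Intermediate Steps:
g(G, X) = 3 + G + X (g(G, X) = (X + 3) + G = (3 + X) + G = 3 + G + X)
I = -39/2 (I = (3/(-2))*13 = (3*(-½))*13 = -3/2*13 = -39/2 ≈ -19.500)
g(18, 7)*(-220 + I) = (3 + 18 + 7)*(-220 - 39/2) = 28*(-479/2) = -6706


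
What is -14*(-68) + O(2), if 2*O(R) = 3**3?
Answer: 1931/2 ≈ 965.50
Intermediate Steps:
O(R) = 27/2 (O(R) = (1/2)*3**3 = (1/2)*27 = 27/2)
-14*(-68) + O(2) = -14*(-68) + 27/2 = 952 + 27/2 = 1931/2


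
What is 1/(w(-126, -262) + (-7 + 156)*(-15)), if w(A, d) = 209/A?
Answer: -126/281819 ≈ -0.00044710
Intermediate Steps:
1/(w(-126, -262) + (-7 + 156)*(-15)) = 1/(209/(-126) + (-7 + 156)*(-15)) = 1/(209*(-1/126) + 149*(-15)) = 1/(-209/126 - 2235) = 1/(-281819/126) = -126/281819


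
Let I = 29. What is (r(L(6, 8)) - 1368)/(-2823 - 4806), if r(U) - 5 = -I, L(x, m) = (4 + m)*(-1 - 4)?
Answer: 464/2543 ≈ 0.18246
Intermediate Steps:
L(x, m) = -20 - 5*m (L(x, m) = (4 + m)*(-5) = -20 - 5*m)
r(U) = -24 (r(U) = 5 - 1*29 = 5 - 29 = -24)
(r(L(6, 8)) - 1368)/(-2823 - 4806) = (-24 - 1368)/(-2823 - 4806) = -1392/(-7629) = -1392*(-1/7629) = 464/2543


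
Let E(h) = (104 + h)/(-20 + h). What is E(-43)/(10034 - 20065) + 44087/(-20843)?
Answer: -27859640488/13171796379 ≈ -2.1151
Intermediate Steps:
E(h) = (104 + h)/(-20 + h)
E(-43)/(10034 - 20065) + 44087/(-20843) = ((104 - 43)/(-20 - 43))/(10034 - 20065) + 44087/(-20843) = (61/(-63))/(-10031) + 44087*(-1/20843) = -1/63*61*(-1/10031) - 44087/20843 = -61/63*(-1/10031) - 44087/20843 = 61/631953 - 44087/20843 = -27859640488/13171796379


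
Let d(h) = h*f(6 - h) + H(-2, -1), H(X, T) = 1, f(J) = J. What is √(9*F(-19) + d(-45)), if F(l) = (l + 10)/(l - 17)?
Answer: I*√9167/2 ≈ 47.872*I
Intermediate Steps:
F(l) = (10 + l)/(-17 + l)
d(h) = 1 + h*(6 - h) (d(h) = h*(6 - h) + 1 = 1 + h*(6 - h))
√(9*F(-19) + d(-45)) = √(9*((10 - 19)/(-17 - 19)) + (1 - 1*(-45)*(-6 - 45))) = √(9*(-9/(-36)) + (1 - 1*(-45)*(-51))) = √(9*(-1/36*(-9)) + (1 - 2295)) = √(9*(¼) - 2294) = √(9/4 - 2294) = √(-9167/4) = I*√9167/2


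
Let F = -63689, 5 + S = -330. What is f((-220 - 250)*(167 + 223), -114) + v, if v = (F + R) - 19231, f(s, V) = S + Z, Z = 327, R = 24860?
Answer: -58068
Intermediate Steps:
S = -335 (S = -5 - 330 = -335)
f(s, V) = -8 (f(s, V) = -335 + 327 = -8)
v = -58060 (v = (-63689 + 24860) - 19231 = -38829 - 19231 = -58060)
f((-220 - 250)*(167 + 223), -114) + v = -8 - 58060 = -58068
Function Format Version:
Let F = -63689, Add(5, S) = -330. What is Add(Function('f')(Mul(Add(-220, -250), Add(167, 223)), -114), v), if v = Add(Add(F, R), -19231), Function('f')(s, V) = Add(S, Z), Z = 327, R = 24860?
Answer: -58068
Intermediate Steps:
S = -335 (S = Add(-5, -330) = -335)
Function('f')(s, V) = -8 (Function('f')(s, V) = Add(-335, 327) = -8)
v = -58060 (v = Add(Add(-63689, 24860), -19231) = Add(-38829, -19231) = -58060)
Add(Function('f')(Mul(Add(-220, -250), Add(167, 223)), -114), v) = Add(-8, -58060) = -58068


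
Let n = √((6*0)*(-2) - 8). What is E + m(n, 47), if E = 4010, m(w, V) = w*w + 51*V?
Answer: 6399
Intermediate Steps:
n = 2*I*√2 (n = √(0*(-2) - 8) = √(0 - 8) = √(-8) = 2*I*√2 ≈ 2.8284*I)
m(w, V) = w² + 51*V
E + m(n, 47) = 4010 + ((2*I*√2)² + 51*47) = 4010 + (-8 + 2397) = 4010 + 2389 = 6399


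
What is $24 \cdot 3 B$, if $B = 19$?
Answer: $1368$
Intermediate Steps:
$24 \cdot 3 B = 24 \cdot 3 \cdot 19 = 72 \cdot 19 = 1368$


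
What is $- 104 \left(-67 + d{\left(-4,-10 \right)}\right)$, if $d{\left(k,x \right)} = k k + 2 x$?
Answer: $7384$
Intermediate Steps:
$d{\left(k,x \right)} = k^{2} + 2 x$
$- 104 \left(-67 + d{\left(-4,-10 \right)}\right) = - 104 \left(-67 + \left(\left(-4\right)^{2} + 2 \left(-10\right)\right)\right) = - 104 \left(-67 + \left(16 - 20\right)\right) = - 104 \left(-67 - 4\right) = \left(-104\right) \left(-71\right) = 7384$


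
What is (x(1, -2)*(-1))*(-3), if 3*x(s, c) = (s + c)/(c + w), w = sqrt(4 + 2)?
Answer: -1 - sqrt(6)/2 ≈ -2.2247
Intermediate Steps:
w = sqrt(6) ≈ 2.4495
x(s, c) = (c + s)/(3*(c + sqrt(6))) (x(s, c) = ((s + c)/(c + sqrt(6)))/3 = ((c + s)/(c + sqrt(6)))/3 = (c + s)/(3*(c + sqrt(6))))
(x(1, -2)*(-1))*(-3) = (((-2 + 1)/(3*(-2 + sqrt(6))))*(-1))*(-3) = (((1/3)*(-1)/(-2 + sqrt(6)))*(-1))*(-3) = (-1/(3*(-2 + sqrt(6)))*(-1))*(-3) = (1/(3*(-2 + sqrt(6))))*(-3) = -1/(-2 + sqrt(6))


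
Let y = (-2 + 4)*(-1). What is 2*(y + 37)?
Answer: 70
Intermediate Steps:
y = -2 (y = 2*(-1) = -2)
2*(y + 37) = 2*(-2 + 37) = 2*35 = 70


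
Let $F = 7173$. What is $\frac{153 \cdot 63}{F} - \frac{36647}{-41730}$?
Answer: $\frac{5684653}{2558370} \approx 2.222$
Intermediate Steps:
$\frac{153 \cdot 63}{F} - \frac{36647}{-41730} = \frac{153 \cdot 63}{7173} - \frac{36647}{-41730} = 9639 \cdot \frac{1}{7173} - - \frac{2819}{3210} = \frac{1071}{797} + \frac{2819}{3210} = \frac{5684653}{2558370}$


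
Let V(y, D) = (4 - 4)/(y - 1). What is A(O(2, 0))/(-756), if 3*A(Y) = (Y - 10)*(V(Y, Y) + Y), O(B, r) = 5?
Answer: 25/2268 ≈ 0.011023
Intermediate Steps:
V(y, D) = 0 (V(y, D) = 0/(-1 + y) = 0)
A(Y) = Y*(-10 + Y)/3 (A(Y) = ((Y - 10)*(0 + Y))/3 = ((-10 + Y)*Y)/3 = (Y*(-10 + Y))/3 = Y*(-10 + Y)/3)
A(O(2, 0))/(-756) = ((⅓)*5*(-10 + 5))/(-756) = ((⅓)*5*(-5))*(-1/756) = -25/3*(-1/756) = 25/2268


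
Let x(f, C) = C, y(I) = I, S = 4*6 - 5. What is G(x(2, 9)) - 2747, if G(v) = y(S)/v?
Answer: -24704/9 ≈ -2744.9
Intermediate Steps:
S = 19 (S = 24 - 5 = 19)
G(v) = 19/v
G(x(2, 9)) - 2747 = 19/9 - 2747 = -24704/9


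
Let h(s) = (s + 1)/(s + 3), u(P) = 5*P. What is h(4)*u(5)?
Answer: 125/7 ≈ 17.857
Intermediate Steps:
h(s) = (1 + s)/(3 + s)
h(4)*u(5) = ((1 + 4)/(3 + 4))*(5*5) = (5/7)*25 = 125/7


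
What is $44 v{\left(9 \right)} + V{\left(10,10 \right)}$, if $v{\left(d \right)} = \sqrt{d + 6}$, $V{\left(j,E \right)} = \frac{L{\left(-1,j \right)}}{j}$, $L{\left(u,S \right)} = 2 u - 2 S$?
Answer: $- \frac{11}{5} + 44 \sqrt{15} \approx 168.21$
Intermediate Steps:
$L{\left(u,S \right)} = - 2 S + 2 u$
$V{\left(j,E \right)} = \frac{-2 - 2 j}{j}$ ($V{\left(j,E \right)} = \frac{- 2 j + 2 \left(-1\right)}{j} = \frac{- 2 j - 2}{j} = \frac{-2 - 2 j}{j}$)
$v{\left(d \right)} = \sqrt{6 + d}$
$44 v{\left(9 \right)} + V{\left(10,10 \right)} = 44 \sqrt{6 + 9} - \left(2 + \frac{2}{10}\right) = 44 \sqrt{15} - \frac{11}{5} = - \frac{11}{5} + 44 \sqrt{15}$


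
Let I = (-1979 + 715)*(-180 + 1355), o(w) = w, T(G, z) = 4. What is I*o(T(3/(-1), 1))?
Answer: -5940800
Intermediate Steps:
I = -1485200 (I = -1264*1175 = -1485200)
I*o(T(3/(-1), 1)) = -1485200*4 = -5940800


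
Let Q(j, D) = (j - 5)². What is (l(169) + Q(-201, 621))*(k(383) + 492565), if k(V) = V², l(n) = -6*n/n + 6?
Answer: 27127382744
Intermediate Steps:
Q(j, D) = (-5 + j)²
l(n) = 0 (l(n) = -6*1 + 6 = -6 + 6 = 0)
(l(169) + Q(-201, 621))*(k(383) + 492565) = (0 + (-5 - 201)²)*(383² + 492565) = (0 + (-206)²)*(146689 + 492565) = (0 + 42436)*639254 = 42436*639254 = 27127382744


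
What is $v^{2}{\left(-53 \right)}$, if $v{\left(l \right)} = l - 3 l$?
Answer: $11236$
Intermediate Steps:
$v{\left(l \right)} = - 2 l$
$v^{2}{\left(-53 \right)} = \left(\left(-2\right) \left(-53\right)\right)^{2} = 106^{2} = 11236$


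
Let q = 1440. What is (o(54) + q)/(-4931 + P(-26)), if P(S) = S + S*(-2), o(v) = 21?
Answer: -487/1635 ≈ -0.29786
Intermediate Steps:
P(S) = -S (P(S) = S - 2*S = -S)
(o(54) + q)/(-4931 + P(-26)) = (21 + 1440)/(-4931 - 1*(-26)) = 1461/(-4931 + 26) = 1461/(-4905) = 1461*(-1/4905) = -487/1635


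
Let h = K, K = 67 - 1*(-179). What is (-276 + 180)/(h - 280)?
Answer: 48/17 ≈ 2.8235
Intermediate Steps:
K = 246 (K = 67 + 179 = 246)
h = 246
(-276 + 180)/(h - 280) = (-276 + 180)/(246 - 280) = -96/(-34) = -96*(-1/34) = 48/17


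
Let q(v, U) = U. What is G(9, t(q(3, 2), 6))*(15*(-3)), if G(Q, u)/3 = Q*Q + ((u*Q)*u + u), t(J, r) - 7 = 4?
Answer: -159435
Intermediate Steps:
t(J, r) = 11 (t(J, r) = 7 + 4 = 11)
G(Q, u) = 3*u + 3*Q² + 3*Q*u² (G(Q, u) = 3*(Q*Q + ((u*Q)*u + u)) = 3*(Q² + ((Q*u)*u + u)) = 3*(Q² + (Q*u² + u)) = 3*(Q² + (u + Q*u²)) = 3*(u + Q² + Q*u²) = 3*u + 3*Q² + 3*Q*u²)
G(9, t(q(3, 2), 6))*(15*(-3)) = (3*11 + 3*9² + 3*9*11²)*(15*(-3)) = (33 + 3*81 + 3*9*121)*(-45) = (33 + 243 + 3267)*(-45) = 3543*(-45) = -159435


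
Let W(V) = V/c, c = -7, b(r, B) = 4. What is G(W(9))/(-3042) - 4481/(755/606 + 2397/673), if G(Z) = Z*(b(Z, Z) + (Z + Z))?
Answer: -15133700524433/16236531857 ≈ -932.08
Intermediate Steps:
W(V) = -V/7 (W(V) = V/(-7) = V*(-1/7) = -V/7)
G(Z) = Z*(4 + 2*Z) (G(Z) = Z*(4 + (Z + Z)) = Z*(4 + 2*Z))
G(W(9))/(-3042) - 4481/(755/606 + 2397/673) = (2*(-1/7*9)*(2 - 1/7*9))/(-3042) - 4481/(755/606 + 2397/673) = (2*(-9/7)*(2 - 9/7))*(-1/3042) - 4481/(755*(1/606) + 2397*(1/673)) = (2*(-9/7)*(5/7))*(-1/3042) - 4481/(755/606 + 2397/673) = -90/49*(-1/3042) - 4481/1960697/407838 = 5/8281 - 4481*407838/1960697 = 5/8281 - 1827522078/1960697 = -15133700524433/16236531857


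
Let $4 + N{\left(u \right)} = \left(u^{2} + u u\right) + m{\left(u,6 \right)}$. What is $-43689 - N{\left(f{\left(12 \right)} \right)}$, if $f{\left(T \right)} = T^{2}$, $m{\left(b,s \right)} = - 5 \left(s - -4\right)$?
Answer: $-85107$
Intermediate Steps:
$m{\left(b,s \right)} = -20 - 5 s$ ($m{\left(b,s \right)} = - 5 \left(s + 4\right) = - 5 \left(4 + s\right) = -20 - 5 s$)
$N{\left(u \right)} = -54 + 2 u^{2}$ ($N{\left(u \right)} = -4 - \left(50 - u^{2} - u u\right) = -4 + \left(\left(u^{2} + u^{2}\right) - 50\right) = -4 + \left(2 u^{2} - 50\right) = -4 + \left(-50 + 2 u^{2}\right) = -54 + 2 u^{2}$)
$-43689 - N{\left(f{\left(12 \right)} \right)} = -43689 - \left(-54 + 2 \left(12^{2}\right)^{2}\right) = -43689 - \left(-54 + 2 \cdot 144^{2}\right) = -43689 - \left(-54 + 2 \cdot 20736\right) = -43689 - \left(-54 + 41472\right) = -43689 - 41418 = -85107$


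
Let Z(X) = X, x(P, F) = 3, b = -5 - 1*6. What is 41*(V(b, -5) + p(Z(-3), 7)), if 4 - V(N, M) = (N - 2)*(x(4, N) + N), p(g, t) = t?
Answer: -3813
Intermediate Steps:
b = -11 (b = -5 - 6 = -11)
V(N, M) = 4 - (-2 + N)*(3 + N) (V(N, M) = 4 - (N - 2)*(3 + N) = 4 - (-2 + N)*(3 + N))
41*(V(b, -5) + p(Z(-3), 7)) = 41*((10 - 1*(-11) - 1*(-11)²) + 7) = 41*((10 + 11 - 1*121) + 7) = 41*((10 + 11 - 121) + 7) = 41*(-100 + 7) = 41*(-93) = -3813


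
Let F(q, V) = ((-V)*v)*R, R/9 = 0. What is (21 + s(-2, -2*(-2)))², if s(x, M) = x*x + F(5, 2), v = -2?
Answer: 625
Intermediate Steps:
R = 0 (R = 9*0 = 0)
F(q, V) = 0 (F(q, V) = (-V*(-2))*0 = (2*V)*0 = 0)
s(x, M) = x² (s(x, M) = x*x + 0 = x² + 0 = x²)
(21 + s(-2, -2*(-2)))² = (21 + (-2)²)² = (21 + 4)² = 25² = 625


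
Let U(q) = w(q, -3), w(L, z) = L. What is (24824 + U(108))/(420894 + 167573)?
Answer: 24932/588467 ≈ 0.042368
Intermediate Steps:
U(q) = q
(24824 + U(108))/(420894 + 167573) = (24824 + 108)/(420894 + 167573) = 24932/588467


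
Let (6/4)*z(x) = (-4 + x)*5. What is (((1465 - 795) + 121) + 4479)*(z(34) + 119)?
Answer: 1154130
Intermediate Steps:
z(x) = -40/3 + 10*x/3 (z(x) = 2*((-4 + x)*5)/3 = 2*(-20 + 5*x)/3 = -40/3 + 10*x/3)
(((1465 - 795) + 121) + 4479)*(z(34) + 119) = (((1465 - 795) + 121) + 4479)*((-40/3 + (10/3)*34) + 119) = ((670 + 121) + 4479)*((-40/3 + 340/3) + 119) = (791 + 4479)*(100 + 119) = 5270*219 = 1154130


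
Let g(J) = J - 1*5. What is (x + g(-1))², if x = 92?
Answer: 7396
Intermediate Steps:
g(J) = -5 + J (g(J) = J - 5 = -5 + J)
(x + g(-1))² = (92 + (-5 - 1))² = (92 - 6)² = 86² = 7396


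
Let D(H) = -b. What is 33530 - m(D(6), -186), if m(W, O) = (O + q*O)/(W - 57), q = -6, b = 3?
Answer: 67091/2 ≈ 33546.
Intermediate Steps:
D(H) = -3 (D(H) = -1*3 = -3)
m(W, O) = -5*O/(-57 + W) (m(W, O) = (O - 6*O)/(W - 57) = (-5*O)/(-57 + W) = -5*O/(-57 + W))
33530 - m(D(6), -186) = 33530 - (-5)*(-186)/(-57 - 3) = 33530 - (-5)*(-186)/(-60) = 33530 - (-5)*(-186)*(-1)/60 = 33530 - 1*(-31/2) = 33530 + 31/2 = 67091/2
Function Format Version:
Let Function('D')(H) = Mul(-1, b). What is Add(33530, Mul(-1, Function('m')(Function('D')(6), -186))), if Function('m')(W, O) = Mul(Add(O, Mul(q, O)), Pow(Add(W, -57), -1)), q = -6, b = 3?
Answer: Rational(67091, 2) ≈ 33546.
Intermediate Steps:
Function('D')(H) = -3 (Function('D')(H) = Mul(-1, 3) = -3)
Function('m')(W, O) = Mul(-5, O, Pow(Add(-57, W), -1)) (Function('m')(W, O) = Mul(Add(O, Mul(-6, O)), Pow(Add(W, -57), -1)) = Mul(Mul(-5, O), Pow(Add(-57, W), -1)) = Mul(-5, O, Pow(Add(-57, W), -1)))
Add(33530, Mul(-1, Function('m')(Function('D')(6), -186))) = Add(33530, Mul(-1, Mul(-5, -186, Pow(Add(-57, -3), -1)))) = Add(33530, Mul(-1, Mul(-5, -186, Pow(-60, -1)))) = Add(33530, Mul(-1, Mul(-5, -186, Rational(-1, 60)))) = Add(33530, Mul(-1, Rational(-31, 2))) = Add(33530, Rational(31, 2)) = Rational(67091, 2)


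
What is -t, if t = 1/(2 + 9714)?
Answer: -1/9716 ≈ -0.00010292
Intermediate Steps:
t = 1/9716 ≈ 0.00010292
-t = -1*1/9716 = -1/9716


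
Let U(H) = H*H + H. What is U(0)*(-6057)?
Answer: 0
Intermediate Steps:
U(H) = H + H**2 (U(H) = H**2 + H = H + H**2)
U(0)*(-6057) = (0*(1 + 0))*(-6057) = (0*1)*(-6057) = 0*(-6057) = 0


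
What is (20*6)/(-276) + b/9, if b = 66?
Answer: 476/69 ≈ 6.8986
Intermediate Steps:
(20*6)/(-276) + b/9 = (20*6)/(-276) + 66/9 = 120*(-1/276) + 66*(1/9) = -10/23 + 22/3 = 476/69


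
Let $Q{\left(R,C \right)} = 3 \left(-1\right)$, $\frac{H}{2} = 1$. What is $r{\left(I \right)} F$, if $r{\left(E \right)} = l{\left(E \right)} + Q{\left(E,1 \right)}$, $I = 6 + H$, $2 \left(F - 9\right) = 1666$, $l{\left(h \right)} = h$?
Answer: $4210$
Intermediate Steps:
$H = 2$ ($H = 2 \cdot 1 = 2$)
$Q{\left(R,C \right)} = -3$
$F = 842$ ($F = 9 + \frac{1}{2} \cdot 1666 = 9 + 833 = 842$)
$I = 8$ ($I = 6 + 2 = 8$)
$r{\left(E \right)} = -3 + E$ ($r{\left(E \right)} = E - 3 = -3 + E$)
$r{\left(I \right)} F = \left(-3 + 8\right) 842 = 5 \cdot 842 = 4210$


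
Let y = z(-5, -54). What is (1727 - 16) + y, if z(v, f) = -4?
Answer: 1707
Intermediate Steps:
y = -4
(1727 - 16) + y = (1727 - 16) - 4 = 1711 - 4 = 1707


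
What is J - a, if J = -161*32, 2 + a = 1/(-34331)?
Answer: -176804649/34331 ≈ -5150.0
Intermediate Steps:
a = -68663/34331 (a = -2 + 1/(-34331) = -2 - 1/34331 = -68663/34331 ≈ -2.0000)
J = -5152
J - a = -5152 - 1*(-68663/34331) = -5152 + 68663/34331 = -176804649/34331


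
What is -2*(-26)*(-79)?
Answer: -4108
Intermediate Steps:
-2*(-26)*(-79) = 52*(-79) = -4108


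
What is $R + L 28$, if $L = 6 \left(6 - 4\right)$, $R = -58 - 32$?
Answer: $246$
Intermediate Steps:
$R = -90$
$L = 12$ ($L = 6 \cdot 2 = 12$)
$R + L 28 = -90 + 12 \cdot 28 = -90 + 336 = 246$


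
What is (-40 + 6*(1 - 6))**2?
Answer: 4900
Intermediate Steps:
(-40 + 6*(1 - 6))**2 = (-40 + 6*(-5))**2 = (-40 - 30)**2 = (-70)**2 = 4900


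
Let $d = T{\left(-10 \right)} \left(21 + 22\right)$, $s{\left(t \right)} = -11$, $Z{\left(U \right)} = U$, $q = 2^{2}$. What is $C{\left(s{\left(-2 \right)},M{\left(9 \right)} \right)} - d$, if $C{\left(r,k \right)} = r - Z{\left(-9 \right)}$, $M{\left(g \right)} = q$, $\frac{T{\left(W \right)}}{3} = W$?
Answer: $1288$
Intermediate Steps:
$q = 4$
$T{\left(W \right)} = 3 W$
$M{\left(g \right)} = 4$
$C{\left(r,k \right)} = 9 + r$ ($C{\left(r,k \right)} = r - -9 = r + 9 = 9 + r$)
$d = -1290$ ($d = 3 \left(-10\right) \left(21 + 22\right) = \left(-30\right) 43 = -1290$)
$C{\left(s{\left(-2 \right)},M{\left(9 \right)} \right)} - d = \left(9 - 11\right) - -1290 = -2 + 1290 = 1288$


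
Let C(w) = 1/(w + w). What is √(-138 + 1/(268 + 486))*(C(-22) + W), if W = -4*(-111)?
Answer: 19535*I*√78454454/33176 ≈ 5215.5*I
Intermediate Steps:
W = 444
C(w) = 1/(2*w)
√(-138 + 1/(268 + 486))*(C(-22) + W) = √(-138 + 1/(268 + 486))*((½)/(-22) + 444) = √(-138 + 1/754)*((½)*(-1/22) + 444) = √(-138 + 1/754)*(-1/44 + 444) = √(-104051/754)*(19535/44) = (I*√78454454/754)*(19535/44) = 19535*I*√78454454/33176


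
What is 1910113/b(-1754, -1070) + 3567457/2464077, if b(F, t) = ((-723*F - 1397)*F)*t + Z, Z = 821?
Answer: 134623539343592946/92985727050521459 ≈ 1.4478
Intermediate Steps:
b(F, t) = 821 + F*t*(-1397 - 723*F) (b(F, t) = ((-723*F - 1397)*F)*t + 821 = ((-1397 - 723*F)*F)*t + 821 = (F*(-1397 - 723*F))*t + 821 = F*t*(-1397 - 723*F) + 821 = 821 + F*t*(-1397 - 723*F))
1910113/b(-1754, -1070) + 3567457/2464077 = 1910113/(821 - 1397*(-1754)*(-1070) - 723*(-1070)*(-1754)²) + 3567457/2464077 = 1910113/(821 - 2621861660 - 723*(-1070)*3076516) + 3567457*(1/2464077) = 1910113/(821 - 2621861660 + 2380023542760) + 3567457/2464077 = 1910113/2377401681921 + 3567457/2464077 = 134623539343592946/92985727050521459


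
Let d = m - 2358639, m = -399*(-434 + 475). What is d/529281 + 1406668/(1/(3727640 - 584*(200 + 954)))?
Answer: 757850593762242478/176427 ≈ 4.2955e+12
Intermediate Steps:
m = -16359 (m = -399*41 = -16359)
d = -2374998 (d = -16359 - 2358639 = -2374998)
d/529281 + 1406668/(1/(3727640 - 584*(200 + 954))) = -2374998/529281 + 1406668/(1/(3727640 - 584*(200 + 954))) = -2374998*1/529281 + 1406668/(1/(3727640 - 584*1154)) = -791666/176427 + 1406668/(1/(3727640 - 673936)) = -791666/176427 + 1406668/(1/3053704) = -791666/176427 + 1406668*3053704 = -791666/176427 + 4295547698272 = 757850593762242478/176427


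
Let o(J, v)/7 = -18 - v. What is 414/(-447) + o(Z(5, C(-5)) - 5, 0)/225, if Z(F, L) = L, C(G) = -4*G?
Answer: -5536/3725 ≈ -1.4862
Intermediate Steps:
o(J, v) = -126 - 7*v (o(J, v) = 7*(-18 - v) = -126 - 7*v)
414/(-447) + o(Z(5, C(-5)) - 5, 0)/225 = 414/(-447) + (-126 - 7*0)/225 = 414*(-1/447) + (-126 + 0)*(1/225) = -138/149 - 126*1/225 = -138/149 - 14/25 = -5536/3725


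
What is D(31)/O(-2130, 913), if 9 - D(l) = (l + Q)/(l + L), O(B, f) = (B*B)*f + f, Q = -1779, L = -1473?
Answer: 5615/2986519431973 ≈ 1.8801e-9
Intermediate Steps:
O(B, f) = f + f*B² (O(B, f) = B²*f + f = f*B² + f = f + f*B²)
D(l) = 9 - (-1779 + l)/(-1473 + l) (D(l) = 9 - (l - 1779)/(l - 1473) = 9 - (-1779 + l)/(-1473 + l))
D(31)/O(-2130, 913) = (2*(-5739 + 4*31)/(-1473 + 31))/((913*(1 + (-2130)²))) = (2*(-5739 + 124)/(-1442))/((913*(1 + 4536900))) = (2*(-1/1442)*(-5615))/((913*4536901)) = (5615/721)/4142190613 = (5615/721)*(1/4142190613) = 5615/2986519431973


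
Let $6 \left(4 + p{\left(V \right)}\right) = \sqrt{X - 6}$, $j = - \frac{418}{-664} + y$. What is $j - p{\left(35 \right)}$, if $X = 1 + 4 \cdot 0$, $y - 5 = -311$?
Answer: $- \frac{100055}{332} - \frac{i \sqrt{5}}{6} \approx -301.37 - 0.37268 i$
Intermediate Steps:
$y = -306$ ($y = 5 - 311 = -306$)
$X = 1$ ($X = 1 + 0 = 1$)
$j = - \frac{101383}{332}$ ($j = - \frac{418}{-664} - 306 = \left(-418\right) \left(- \frac{1}{664}\right) - 306 = \frac{209}{332} - 306 = - \frac{101383}{332} \approx -305.37$)
$p{\left(V \right)} = -4 + \frac{i \sqrt{5}}{6}$ ($p{\left(V \right)} = -4 + \frac{\sqrt{1 - 6}}{6} = -4 + \frac{\sqrt{-5}}{6} = -4 + \frac{i \sqrt{5}}{6}$)
$j - p{\left(35 \right)} = - \frac{101383}{332} - \left(-4 + \frac{i \sqrt{5}}{6}\right) = - \frac{101383}{332} + \left(4 - \frac{i \sqrt{5}}{6}\right) = - \frac{100055}{332} - \frac{i \sqrt{5}}{6}$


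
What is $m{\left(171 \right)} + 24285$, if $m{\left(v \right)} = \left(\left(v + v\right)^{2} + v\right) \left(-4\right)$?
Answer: $-444255$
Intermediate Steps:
$m{\left(v \right)} = - 16 v^{2} - 4 v$ ($m{\left(v \right)} = \left(\left(2 v\right)^{2} + v\right) \left(-4\right) = \left(4 v^{2} + v\right) \left(-4\right) = \left(v + 4 v^{2}\right) \left(-4\right) = - 16 v^{2} - 4 v$)
$m{\left(171 \right)} + 24285 = \left(-4\right) 171 \left(1 + 4 \cdot 171\right) + 24285 = \left(-4\right) 171 \left(1 + 684\right) + 24285 = \left(-4\right) 171 \cdot 685 + 24285 = -468540 + 24285 = -444255$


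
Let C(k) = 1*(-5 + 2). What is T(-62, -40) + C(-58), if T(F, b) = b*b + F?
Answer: 1535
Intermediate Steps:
C(k) = -3 (C(k) = 1*(-3) = -3)
T(F, b) = F + b**2 (T(F, b) = b**2 + F = F + b**2)
T(-62, -40) + C(-58) = (-62 + (-40)**2) - 3 = (-62 + 1600) - 3 = 1538 - 3 = 1535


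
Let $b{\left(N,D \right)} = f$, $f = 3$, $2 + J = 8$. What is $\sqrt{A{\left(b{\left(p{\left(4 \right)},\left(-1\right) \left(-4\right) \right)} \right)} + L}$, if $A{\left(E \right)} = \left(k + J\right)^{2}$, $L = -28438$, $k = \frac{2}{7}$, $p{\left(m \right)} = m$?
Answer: $\frac{3 i \sqrt{154614}}{7} \approx 168.52 i$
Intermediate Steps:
$J = 6$ ($J = -2 + 8 = 6$)
$k = \frac{2}{7}$ ($k = 2 \cdot \frac{1}{7} = \frac{2}{7} \approx 0.28571$)
$b{\left(N,D \right)} = 3$
$A{\left(E \right)} = \frac{1936}{49}$ ($A{\left(E \right)} = \left(\frac{2}{7} + 6\right)^{2} = \left(\frac{44}{7}\right)^{2} = \frac{1936}{49}$)
$\sqrt{A{\left(b{\left(p{\left(4 \right)},\left(-1\right) \left(-4\right) \right)} \right)} + L} = \sqrt{\frac{1936}{49} - 28438} = \sqrt{- \frac{1391526}{49}} = \frac{3 i \sqrt{154614}}{7}$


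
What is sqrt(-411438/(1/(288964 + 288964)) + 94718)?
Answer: I*sqrt(237781445746) ≈ 4.8763e+5*I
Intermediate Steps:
sqrt(-411438/(1/(288964 + 288964)) + 94718) = sqrt(-411438/(1/577928) + 94718) = sqrt(-411438/1/577928 + 94718) = sqrt(-411438*577928 + 94718) = sqrt(-237781540464 + 94718) = sqrt(-237781445746) = I*sqrt(237781445746)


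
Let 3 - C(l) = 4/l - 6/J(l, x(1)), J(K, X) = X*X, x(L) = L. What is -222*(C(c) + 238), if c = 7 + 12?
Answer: -1040958/19 ≈ -54787.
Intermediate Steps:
c = 19
J(K, X) = X**2
C(l) = 9 - 4/l (C(l) = 3 - (4/l - 6/(1**2)) = 3 - (4/l - 6/1) = 3 - (4/l - 6*1) = 3 - (4/l - 6) = 3 - (-6 + 4/l) = 3 + (6 - 4/l) = 9 - 4/l)
-222*(C(c) + 238) = -222*((9 - 4/19) + 238) = -222*(167/19 + 238) = -222*4689/19 = -1040958/19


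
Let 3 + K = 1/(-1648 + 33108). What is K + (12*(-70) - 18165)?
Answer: -597991679/31460 ≈ -19008.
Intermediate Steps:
K = -94379/31460 (K = -3 + 1/(-1648 + 33108) = -3 + 1/31460 = -94379/31460 ≈ -3.0000)
K + (12*(-70) - 18165) = -94379/31460 + (12*(-70) - 18165) = -94379/31460 + (-840 - 18165) = -94379/31460 - 19005 = -597991679/31460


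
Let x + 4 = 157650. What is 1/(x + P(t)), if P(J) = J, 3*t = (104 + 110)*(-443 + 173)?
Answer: 1/138386 ≈ 7.2262e-6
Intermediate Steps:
x = 157646 (x = -4 + 157650 = 157646)
t = -19260 (t = ((104 + 110)*(-443 + 173))/3 = (214*(-270))/3 = (⅓)*(-57780) = -19260)
1/(x + P(t)) = 1/(157646 - 19260) = 1/138386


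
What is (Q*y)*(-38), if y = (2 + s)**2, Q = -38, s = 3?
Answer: 36100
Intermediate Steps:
y = 25 (y = (2 + 3)**2 = 5**2 = 25)
(Q*y)*(-38) = -38*25*(-38) = -950*(-38) = 36100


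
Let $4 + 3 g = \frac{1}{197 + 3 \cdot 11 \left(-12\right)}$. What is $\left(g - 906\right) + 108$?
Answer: $- \frac{477203}{597} \approx -799.33$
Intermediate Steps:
$g = - \frac{797}{597}$ ($g = - \frac{4}{3} + \frac{1}{3 \left(197 + 3 \cdot 11 \left(-12\right)\right)} = - \frac{4}{3} + \frac{1}{3 \left(197 + 33 \left(-12\right)\right)} = - \frac{4}{3} + \frac{1}{3 \left(197 - 396\right)} = - \frac{4}{3} + \frac{1}{3 \left(-199\right)} = - \frac{4}{3} + \frac{1}{3} \left(- \frac{1}{199}\right) = - \frac{4}{3} - \frac{1}{597} = - \frac{797}{597} \approx -1.335$)
$\left(g - 906\right) + 108 = \left(- \frac{797}{597} - 906\right) + 108 = - \frac{541679}{597} + 108 = - \frac{477203}{597}$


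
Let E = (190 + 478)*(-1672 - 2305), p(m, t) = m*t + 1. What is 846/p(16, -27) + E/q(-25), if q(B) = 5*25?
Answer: -1145115866/53875 ≈ -21255.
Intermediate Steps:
p(m, t) = 1 + m*t
E = -2656636 (E = 668*(-3977) = -2656636)
q(B) = 125
846/p(16, -27) + E/q(-25) = 846/(1 + 16*(-27)) - 2656636/125 = 846/(1 - 432) - 2656636*1/125 = 846/(-431) - 2656636/125 = 846*(-1/431) - 2656636/125 = -846/431 - 2656636/125 = -1145115866/53875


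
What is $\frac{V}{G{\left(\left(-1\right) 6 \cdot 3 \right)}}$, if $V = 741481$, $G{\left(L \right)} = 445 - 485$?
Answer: $- \frac{741481}{40} \approx -18537.0$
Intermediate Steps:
$G{\left(L \right)} = -40$ ($G{\left(L \right)} = 445 - 485 = -40$)
$\frac{V}{G{\left(\left(-1\right) 6 \cdot 3 \right)}} = \frac{741481}{-40} = 741481 \left(- \frac{1}{40}\right) = - \frac{741481}{40}$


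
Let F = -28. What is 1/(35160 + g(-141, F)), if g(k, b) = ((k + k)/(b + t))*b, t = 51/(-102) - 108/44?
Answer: 227/7923416 ≈ 2.8649e-5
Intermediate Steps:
t = -65/22 (t = 51*(-1/102) - 108*1/44 = -½ - 27/11 = -65/22 ≈ -2.9545)
g(k, b) = 2*b*k/(-65/22 + b) (g(k, b) = ((k + k)/(b - 65/22))*b = ((2*k)/(-65/22 + b))*b = (2*k/(-65/22 + b))*b = 2*b*k/(-65/22 + b))
1/(35160 + g(-141, F)) = 1/(35160 + 44*(-28)*(-141)/(-65 + 22*(-28))) = 1/(35160 + 44*(-28)*(-141)/(-65 - 616)) = 1/(35160 + 44*(-28)*(-141)/(-681)) = 1/(35160 + 44*(-28)*(-141)*(-1/681)) = 1/(35160 - 57904/227) = 1/(7923416/227) = 227/7923416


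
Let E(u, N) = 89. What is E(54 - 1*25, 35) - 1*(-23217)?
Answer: 23306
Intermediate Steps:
E(54 - 1*25, 35) - 1*(-23217) = 89 - 1*(-23217) = 89 + 23217 = 23306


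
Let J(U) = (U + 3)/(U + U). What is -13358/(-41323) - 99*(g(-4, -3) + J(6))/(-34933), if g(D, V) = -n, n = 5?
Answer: 1796993447/5774145436 ≈ 0.31121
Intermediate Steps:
g(D, V) = -5 (g(D, V) = -1*5 = -5)
J(U) = (3 + U)/(2*U) (J(U) = (3 + U)/((2*U)) = (3 + U)*(1/(2*U)) = (3 + U)/(2*U))
-13358/(-41323) - 99*(g(-4, -3) + J(6))/(-34933) = -13358/(-41323) - 99*(-5 + (½)*(3 + 6)/6)/(-34933) = -13358*(-1/41323) - 99*(-5 + (½)*(⅙)*9)*(-1/34933) = 13358/41323 - 99*(-5 + ¾)*(-1/34933) = 13358/41323 - 99*(-17/4)*(-1/34933) = 13358/41323 + (1683/4)*(-1/34933) = 13358/41323 - 1683/139732 = 1796993447/5774145436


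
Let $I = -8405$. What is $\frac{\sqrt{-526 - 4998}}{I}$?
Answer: $- \frac{2 i \sqrt{1381}}{8405} \approx - 0.0088428 i$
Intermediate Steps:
$\frac{\sqrt{-526 - 4998}}{I} = \frac{\sqrt{-526 - 4998}}{-8405} = \sqrt{-5524} \left(- \frac{1}{8405}\right) = 2 i \sqrt{1381} \left(- \frac{1}{8405}\right) = - \frac{2 i \sqrt{1381}}{8405}$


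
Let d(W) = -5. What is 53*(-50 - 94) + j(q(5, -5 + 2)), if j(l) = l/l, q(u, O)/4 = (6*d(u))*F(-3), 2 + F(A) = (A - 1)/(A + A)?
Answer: -7631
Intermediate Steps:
F(A) = -2 + (-1 + A)/(2*A) (F(A) = -2 + (A - 1)/(A + A) = -2 + (-1 + A)/((2*A)) = -2 + (-1 + A)*(1/(2*A)) = -2 + (-1 + A)/(2*A))
q(u, O) = 160 (q(u, O) = 4*((6*(-5))*((1/2)*(-1 - 3*(-3))/(-3))) = 4*(-15*(-1)*(-1 + 9)/3) = 4*(-15*(-1)*8/3) = 4*(-30*(-4/3)) = 4*40 = 160)
j(l) = 1
53*(-50 - 94) + j(q(5, -5 + 2)) = 53*(-50 - 94) + 1 = 53*(-144) + 1 = -7632 + 1 = -7631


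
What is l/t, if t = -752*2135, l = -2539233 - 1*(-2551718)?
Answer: -2497/321104 ≈ -0.0077763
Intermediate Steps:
l = 12485 (l = -2539233 + 2551718 = 12485)
t = -1605520
l/t = 12485/(-1605520) = 12485*(-1/1605520) = -2497/321104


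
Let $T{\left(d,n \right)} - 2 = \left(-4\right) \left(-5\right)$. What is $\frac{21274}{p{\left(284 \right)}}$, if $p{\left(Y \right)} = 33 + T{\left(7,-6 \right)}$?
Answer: $\frac{1934}{5} \approx 386.8$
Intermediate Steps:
$T{\left(d,n \right)} = 22$ ($T{\left(d,n \right)} = 2 - -20 = 2 + 20 = 22$)
$p{\left(Y \right)} = 55$ ($p{\left(Y \right)} = 33 + 22 = 55$)
$\frac{21274}{p{\left(284 \right)}} = \frac{21274}{55} = 21274 \cdot \frac{1}{55} = \frac{1934}{5}$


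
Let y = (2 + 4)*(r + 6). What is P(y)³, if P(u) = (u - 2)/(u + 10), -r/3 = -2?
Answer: 42875/68921 ≈ 0.62209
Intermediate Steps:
r = 6 (r = -3*(-2) = 6)
y = 72 (y = (2 + 4)*(6 + 6) = 6*12 = 72)
P(u) = (-2 + u)/(10 + u)
P(y)³ = ((-2 + 72)/(10 + 72))³ = (70/82)³ = ((1/82)*70)³ = (35/41)³ = 42875/68921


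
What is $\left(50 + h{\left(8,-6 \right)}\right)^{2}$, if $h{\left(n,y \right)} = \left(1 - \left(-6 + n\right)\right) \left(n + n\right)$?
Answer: $1156$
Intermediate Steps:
$h{\left(n,y \right)} = 2 n \left(7 - n\right)$ ($h{\left(n,y \right)} = \left(7 - n\right) 2 n = 2 n \left(7 - n\right)$)
$\left(50 + h{\left(8,-6 \right)}\right)^{2} = \left(50 + 2 \cdot 8 \left(7 - 8\right)\right)^{2} = \left(50 + 2 \cdot 8 \left(-1\right)\right)^{2} = \left(50 - 16\right)^{2} = 34^{2} = 1156$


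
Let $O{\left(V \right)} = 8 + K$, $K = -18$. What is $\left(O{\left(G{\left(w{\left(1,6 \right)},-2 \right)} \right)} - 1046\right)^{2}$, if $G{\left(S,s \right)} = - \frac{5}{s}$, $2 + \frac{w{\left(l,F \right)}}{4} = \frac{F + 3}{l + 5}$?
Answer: $1115136$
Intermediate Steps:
$w{\left(l,F \right)} = -8 + \frac{4 \left(3 + F\right)}{5 + l}$ ($w{\left(l,F \right)} = -8 + 4 \frac{F + 3}{l + 5} = -8 + 4 \frac{3 + F}{5 + l} = -8 + \frac{4 \left(3 + F\right)}{5 + l}$)
$O{\left(V \right)} = -10$ ($O{\left(V \right)} = 8 - 18 = -10$)
$\left(O{\left(G{\left(w{\left(1,6 \right)},-2 \right)} \right)} - 1046\right)^{2} = \left(-10 - 1046\right)^{2} = \left(-1056\right)^{2} = 1115136$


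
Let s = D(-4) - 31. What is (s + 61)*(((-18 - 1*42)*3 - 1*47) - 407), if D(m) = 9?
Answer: -24726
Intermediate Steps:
s = -22 (s = 9 - 31 = -22)
(s + 61)*(((-18 - 1*42)*3 - 1*47) - 407) = (-22 + 61)*(((-18 - 1*42)*3 - 1*47) - 407) = 39*(((-18 - 42)*3 - 47) - 407) = 39*((-60*3 - 47) - 407) = 39*((-180 - 47) - 407) = 39*(-227 - 407) = 39*(-634) = -24726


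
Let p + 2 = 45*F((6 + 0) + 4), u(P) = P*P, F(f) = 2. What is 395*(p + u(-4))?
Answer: 41080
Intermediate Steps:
u(P) = P²
p = 88 (p = -2 + 45*2 = -2 + 90 = 88)
395*(p + u(-4)) = 395*(88 + (-4)²) = 395*(88 + 16) = 395*104 = 41080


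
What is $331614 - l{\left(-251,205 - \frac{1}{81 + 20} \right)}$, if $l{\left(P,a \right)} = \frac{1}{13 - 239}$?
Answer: $\frac{74944765}{226} \approx 3.3161 \cdot 10^{5}$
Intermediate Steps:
$l{\left(P,a \right)} = - \frac{1}{226}$ ($l{\left(P,a \right)} = \frac{1}{-226} = - \frac{1}{226}$)
$331614 - l{\left(-251,205 - \frac{1}{81 + 20} \right)} = 331614 - - \frac{1}{226} = 331614 + \frac{1}{226} = \frac{74944765}{226}$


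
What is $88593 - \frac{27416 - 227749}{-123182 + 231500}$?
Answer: $\frac{1370916701}{15474} \approx 88595.0$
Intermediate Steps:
$88593 - \frac{27416 - 227749}{-123182 + 231500} = 88593 - - \frac{200333}{108318} = 88593 - \left(-200333\right) \frac{1}{108318} = 88593 - - \frac{28619}{15474} = 88593 + \frac{28619}{15474} = \frac{1370916701}{15474}$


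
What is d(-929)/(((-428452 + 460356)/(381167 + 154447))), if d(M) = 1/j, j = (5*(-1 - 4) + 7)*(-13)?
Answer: 89269/1244256 ≈ 0.071745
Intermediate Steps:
j = 234 (j = (5*(-5) + 7)*(-13) = (-25 + 7)*(-13) = -18*(-13) = 234)
d(M) = 1/234
d(-929)/(((-428452 + 460356)/(381167 + 154447))) = 1/(234*(((-428452 + 460356)/(381167 + 154447)))) = 1/(234*((31904/535614))) = 1/(234*((31904*(1/535614)))) = 1/(234*(15952/267807)) = (1/234)*(267807/15952) = 89269/1244256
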